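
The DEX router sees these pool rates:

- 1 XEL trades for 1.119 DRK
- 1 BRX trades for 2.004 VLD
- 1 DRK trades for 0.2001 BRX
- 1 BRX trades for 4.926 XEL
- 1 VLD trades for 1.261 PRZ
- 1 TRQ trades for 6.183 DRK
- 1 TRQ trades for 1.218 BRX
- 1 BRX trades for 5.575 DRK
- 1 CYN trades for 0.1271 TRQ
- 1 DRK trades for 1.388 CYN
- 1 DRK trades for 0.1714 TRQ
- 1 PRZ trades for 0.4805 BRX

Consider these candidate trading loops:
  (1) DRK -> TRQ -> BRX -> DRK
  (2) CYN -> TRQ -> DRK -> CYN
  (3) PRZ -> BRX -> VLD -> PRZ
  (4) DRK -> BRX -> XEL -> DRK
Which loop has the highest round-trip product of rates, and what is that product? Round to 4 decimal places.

1.2142

(1) 0.1714 × 1.218 × 5.575 = 1.16387
(2) 0.1271 × 6.183 × 1.388 = 1.09077
(3) 0.4805 × 2.004 × 1.261 = 1.21424
(4) 0.2001 × 4.926 × 1.119 = 1.10299
Highest is cycle (3) at 1.2142 (>1, arbitrage).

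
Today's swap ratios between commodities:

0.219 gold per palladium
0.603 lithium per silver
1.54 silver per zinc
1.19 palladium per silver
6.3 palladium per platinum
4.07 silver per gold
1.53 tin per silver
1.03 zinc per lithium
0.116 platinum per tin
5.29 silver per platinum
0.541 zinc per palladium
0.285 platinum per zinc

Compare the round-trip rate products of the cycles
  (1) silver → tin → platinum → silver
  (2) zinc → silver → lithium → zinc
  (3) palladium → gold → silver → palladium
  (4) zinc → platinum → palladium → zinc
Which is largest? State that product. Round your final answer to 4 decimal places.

(1) 1.53 × 0.116 × 5.29 = 0.93887
(2) 1.54 × 0.603 × 1.03 = 0.95648
(3) 0.219 × 4.07 × 1.19 = 1.06068
(4) 0.285 × 6.3 × 0.541 = 0.97137
Highest is cycle (3) at 1.0607 (>1, arbitrage).

1.0607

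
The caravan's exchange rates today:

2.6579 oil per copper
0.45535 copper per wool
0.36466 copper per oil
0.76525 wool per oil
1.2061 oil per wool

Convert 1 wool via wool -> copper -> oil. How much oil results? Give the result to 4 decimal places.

1.2103

1 wool × 0.45535 = 0.45535 copper
0.45535 copper × 2.6579 = 1.210274765 oil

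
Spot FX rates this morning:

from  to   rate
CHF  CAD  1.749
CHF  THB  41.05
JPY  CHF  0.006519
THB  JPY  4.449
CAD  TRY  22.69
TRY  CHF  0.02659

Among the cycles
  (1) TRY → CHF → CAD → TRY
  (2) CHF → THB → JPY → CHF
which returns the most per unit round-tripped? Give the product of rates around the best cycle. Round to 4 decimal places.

(1) 0.02659 × 1.749 × 22.69 = 1.05522
(2) 41.05 × 4.449 × 0.006519 = 1.19057
Highest is cycle (2) at 1.1906 (>1, arbitrage).

1.1906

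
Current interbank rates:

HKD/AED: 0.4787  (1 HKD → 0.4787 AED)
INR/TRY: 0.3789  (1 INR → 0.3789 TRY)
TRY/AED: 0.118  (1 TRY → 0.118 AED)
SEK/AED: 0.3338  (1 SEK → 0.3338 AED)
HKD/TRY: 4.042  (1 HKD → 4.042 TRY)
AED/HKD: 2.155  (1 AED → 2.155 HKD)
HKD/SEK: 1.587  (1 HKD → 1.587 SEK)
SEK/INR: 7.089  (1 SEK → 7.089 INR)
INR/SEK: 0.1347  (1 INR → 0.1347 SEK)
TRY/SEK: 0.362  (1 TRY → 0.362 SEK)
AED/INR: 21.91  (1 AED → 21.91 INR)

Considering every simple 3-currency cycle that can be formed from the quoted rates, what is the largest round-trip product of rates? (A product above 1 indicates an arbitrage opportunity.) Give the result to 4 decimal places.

HKD→SEK→AED→HKD: 1.587 × 0.3338 × 2.155 = 1.14159
HKD→TRY→AED→HKD: 4.042 × 0.118 × 2.155 = 1.02784
INR→SEK→AED→INR: 0.1347 × 0.3338 × 21.91 = 0.98514
INR→TRY→AED→INR: 0.3789 × 0.118 × 21.91 = 0.97960
INR→TRY→SEK→INR: 0.3789 × 0.362 × 7.089 = 0.97234
Maximum is HKD→SEK→AED→HKD at 1.1416; arbitrage exists.

1.1416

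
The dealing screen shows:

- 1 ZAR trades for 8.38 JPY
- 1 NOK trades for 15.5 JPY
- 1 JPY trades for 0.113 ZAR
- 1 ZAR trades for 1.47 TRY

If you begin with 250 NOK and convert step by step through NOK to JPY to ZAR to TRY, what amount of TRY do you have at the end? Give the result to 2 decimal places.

643.68

250 NOK × 15.5 = 3875 JPY
3875 JPY × 0.113 = 437.875 ZAR
437.875 ZAR × 1.47 = 643.67625 TRY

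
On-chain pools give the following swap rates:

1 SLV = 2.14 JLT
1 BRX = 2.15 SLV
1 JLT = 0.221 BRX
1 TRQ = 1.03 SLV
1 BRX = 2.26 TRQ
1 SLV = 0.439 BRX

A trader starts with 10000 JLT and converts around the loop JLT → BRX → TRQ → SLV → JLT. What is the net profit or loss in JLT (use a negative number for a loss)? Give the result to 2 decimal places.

10000 JLT × 0.221 = 2210 BRX
2210 BRX × 2.26 = 4994.6 TRQ
4994.6 TRQ × 1.03 = 5144.438 SLV
5144.438 SLV × 2.14 = 11009.09732 JLT
Net change: 11009.09732 − 10000 = 1009.09732 JLT

1009.10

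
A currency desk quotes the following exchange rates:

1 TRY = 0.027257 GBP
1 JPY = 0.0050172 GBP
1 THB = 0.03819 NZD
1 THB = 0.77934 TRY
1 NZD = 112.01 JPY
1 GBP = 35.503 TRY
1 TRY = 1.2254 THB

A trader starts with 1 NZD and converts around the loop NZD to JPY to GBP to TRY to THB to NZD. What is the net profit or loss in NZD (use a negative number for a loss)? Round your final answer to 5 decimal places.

-0.06629

1 NZD × 112.01 = 112.01 JPY
112.01 JPY × 0.0050172 = 0.561976572 GBP
0.561976572 GBP × 35.503 = 19.951854235716 TRY
19.951854235716 TRY × 1.2254 = 24.4490021804463864 THB
24.4490021804463864 THB × 0.03819 = 0.933707393271247496616 NZD
Net change: 0.933707393271247496616 − 1 = -0.066292606728752503384 NZD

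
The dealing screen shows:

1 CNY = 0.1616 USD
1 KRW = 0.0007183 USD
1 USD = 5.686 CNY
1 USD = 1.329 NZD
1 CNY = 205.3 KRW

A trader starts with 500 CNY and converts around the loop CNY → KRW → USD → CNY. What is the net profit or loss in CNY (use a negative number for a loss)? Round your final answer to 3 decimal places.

-80.751

500 CNY × 205.3 = 102650 KRW
102650 KRW × 0.0007183 = 73.733495 USD
73.733495 USD × 5.686 = 419.24865257 CNY
Net change: 419.24865257 − 500 = -80.75134743 CNY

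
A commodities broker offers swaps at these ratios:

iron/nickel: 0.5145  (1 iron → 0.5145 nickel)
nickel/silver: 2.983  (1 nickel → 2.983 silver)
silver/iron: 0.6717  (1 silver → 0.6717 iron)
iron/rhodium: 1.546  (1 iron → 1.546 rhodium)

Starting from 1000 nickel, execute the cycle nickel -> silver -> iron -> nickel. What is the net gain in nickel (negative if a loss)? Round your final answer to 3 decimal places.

30.894

1000 nickel × 2.983 = 2983 silver
2983 silver × 0.6717 = 2003.6811 iron
2003.6811 iron × 0.5145 = 1030.89392595 nickel
Net change: 1030.89392595 − 1000 = 30.89392595 nickel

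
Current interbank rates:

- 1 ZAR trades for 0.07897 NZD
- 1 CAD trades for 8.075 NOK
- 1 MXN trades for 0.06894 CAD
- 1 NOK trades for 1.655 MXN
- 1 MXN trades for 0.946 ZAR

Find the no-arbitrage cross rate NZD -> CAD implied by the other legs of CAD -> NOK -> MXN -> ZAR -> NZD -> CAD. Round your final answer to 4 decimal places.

1.0016

Known legs of the cycle: 8.075 × 1.655 × 0.946 × 0.07897 = 0.9983752438825
For no arbitrage the full-cycle product must be 1, so the missing rate is 1 / 0.9983752438825 ≈ 1.001627.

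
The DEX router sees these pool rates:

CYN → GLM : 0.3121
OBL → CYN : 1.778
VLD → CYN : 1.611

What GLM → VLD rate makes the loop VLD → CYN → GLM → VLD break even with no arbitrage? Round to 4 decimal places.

1.9889

Known legs of the cycle: 1.611 × 0.3121 = 0.5027931
For no arbitrage the full-cycle product must be 1, so the missing rate is 1 / 0.5027931 ≈ 1.988890.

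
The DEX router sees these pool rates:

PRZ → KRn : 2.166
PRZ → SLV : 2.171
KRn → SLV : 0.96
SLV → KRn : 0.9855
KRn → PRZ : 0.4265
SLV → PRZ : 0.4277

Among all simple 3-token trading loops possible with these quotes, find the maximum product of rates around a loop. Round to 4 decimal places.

KRn→PRZ→SLV→KRn: 0.4265 × 2.171 × 0.9855 = 0.91251
KRn→SLV→PRZ→KRn: 0.96 × 0.4277 × 2.166 = 0.88934
Maximum is KRn→PRZ→SLV→KRn at 0.9125; no arbitrage — every cycle loses value.

0.9125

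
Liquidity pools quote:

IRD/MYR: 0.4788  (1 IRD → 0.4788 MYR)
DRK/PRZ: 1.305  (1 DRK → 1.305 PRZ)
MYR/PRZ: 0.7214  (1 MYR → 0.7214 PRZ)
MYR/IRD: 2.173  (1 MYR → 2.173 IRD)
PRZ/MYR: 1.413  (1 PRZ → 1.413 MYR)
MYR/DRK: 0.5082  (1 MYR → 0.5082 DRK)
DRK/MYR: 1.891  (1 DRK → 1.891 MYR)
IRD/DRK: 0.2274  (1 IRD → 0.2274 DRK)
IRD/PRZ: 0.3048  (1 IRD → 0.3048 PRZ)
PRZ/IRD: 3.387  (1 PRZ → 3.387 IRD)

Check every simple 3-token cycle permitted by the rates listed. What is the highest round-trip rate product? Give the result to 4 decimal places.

MYR→PRZ→IRD→MYR: 0.7214 × 3.387 × 0.4788 = 1.16989
IRD→DRK→PRZ→IRD: 0.2274 × 1.305 × 3.387 = 1.00512
MYR→DRK→PRZ→MYR: 0.5082 × 1.305 × 1.413 = 0.93710
MYR→IRD→PRZ→MYR: 2.173 × 0.3048 × 1.413 = 0.93587
MYR→IRD→DRK→MYR: 2.173 × 0.2274 × 1.891 = 0.93442
Maximum is MYR→PRZ→IRD→MYR at 1.1699; arbitrage exists.

1.1699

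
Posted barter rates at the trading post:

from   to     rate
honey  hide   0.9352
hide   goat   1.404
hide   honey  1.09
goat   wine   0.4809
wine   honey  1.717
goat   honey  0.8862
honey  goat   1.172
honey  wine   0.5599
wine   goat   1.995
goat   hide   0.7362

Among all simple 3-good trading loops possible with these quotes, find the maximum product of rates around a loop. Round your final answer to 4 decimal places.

1.1636

hide→goat→honey→hide: 1.404 × 0.8862 × 0.9352 = 1.16360
wine→goat→honey→wine: 1.995 × 0.8862 × 0.5599 = 0.98989
wine→honey→goat→wine: 1.717 × 1.172 × 0.4809 = 0.96773
hide→honey→goat→hide: 1.09 × 1.172 × 0.7362 = 0.94048
Maximum is hide→goat→honey→hide at 1.1636; arbitrage exists.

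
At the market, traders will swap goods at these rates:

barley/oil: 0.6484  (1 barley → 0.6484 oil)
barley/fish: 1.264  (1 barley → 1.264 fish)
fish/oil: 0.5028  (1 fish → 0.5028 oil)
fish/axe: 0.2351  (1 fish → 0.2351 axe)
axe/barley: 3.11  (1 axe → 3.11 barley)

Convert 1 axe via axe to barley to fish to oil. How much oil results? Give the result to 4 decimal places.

1.9765

1 axe × 3.11 = 3.11 barley
3.11 barley × 1.264 = 3.93104 fish
3.93104 fish × 0.5028 = 1.976526912 oil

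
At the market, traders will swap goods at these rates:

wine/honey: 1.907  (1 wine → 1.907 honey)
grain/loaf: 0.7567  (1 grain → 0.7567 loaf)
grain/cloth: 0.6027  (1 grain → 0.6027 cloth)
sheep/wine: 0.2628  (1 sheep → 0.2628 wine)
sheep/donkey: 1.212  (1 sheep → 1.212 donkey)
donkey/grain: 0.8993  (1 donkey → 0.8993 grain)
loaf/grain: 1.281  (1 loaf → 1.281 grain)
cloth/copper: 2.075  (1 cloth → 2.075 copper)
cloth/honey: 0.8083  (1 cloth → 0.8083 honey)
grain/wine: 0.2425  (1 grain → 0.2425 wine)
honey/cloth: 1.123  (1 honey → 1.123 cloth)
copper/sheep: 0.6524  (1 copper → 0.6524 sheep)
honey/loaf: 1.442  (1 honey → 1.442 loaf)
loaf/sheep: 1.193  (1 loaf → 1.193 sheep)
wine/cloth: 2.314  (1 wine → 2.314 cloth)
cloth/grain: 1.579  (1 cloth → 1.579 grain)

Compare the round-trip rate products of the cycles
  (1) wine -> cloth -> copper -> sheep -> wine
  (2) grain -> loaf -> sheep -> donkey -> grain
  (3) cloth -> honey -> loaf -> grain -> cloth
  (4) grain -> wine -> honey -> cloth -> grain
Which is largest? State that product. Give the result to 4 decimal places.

0.9839

(1) 2.314 × 2.075 × 0.6524 × 0.2628 = 0.82323
(2) 0.7567 × 1.193 × 1.212 × 0.8993 = 0.98395
(3) 0.8083 × 1.442 × 1.281 × 0.6027 = 0.89989
(4) 0.2425 × 1.907 × 1.123 × 1.579 = 0.82002
Highest is cycle (2) at 0.9839 (≤1, no arbitrage).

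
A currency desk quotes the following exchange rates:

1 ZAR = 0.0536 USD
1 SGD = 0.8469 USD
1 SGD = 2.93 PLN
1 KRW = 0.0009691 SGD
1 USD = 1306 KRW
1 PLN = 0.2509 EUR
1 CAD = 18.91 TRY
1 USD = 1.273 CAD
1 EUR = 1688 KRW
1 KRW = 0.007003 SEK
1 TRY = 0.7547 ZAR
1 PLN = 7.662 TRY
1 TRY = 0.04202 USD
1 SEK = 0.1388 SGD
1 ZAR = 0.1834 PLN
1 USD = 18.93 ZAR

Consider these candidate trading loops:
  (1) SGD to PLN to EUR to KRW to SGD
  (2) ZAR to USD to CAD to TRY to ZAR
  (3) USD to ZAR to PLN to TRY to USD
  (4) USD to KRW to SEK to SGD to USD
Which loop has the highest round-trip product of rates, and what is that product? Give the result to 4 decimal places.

1.2026

(1) 2.93 × 0.2509 × 1688 × 0.0009691 = 1.20257
(2) 0.0536 × 1.273 × 18.91 × 0.7547 = 0.97378
(3) 18.93 × 0.1834 × 7.662 × 0.04202 = 1.11776
(4) 1306 × 0.007003 × 0.1388 × 0.8469 = 1.07510
Highest is cycle (1) at 1.2026 (>1, arbitrage).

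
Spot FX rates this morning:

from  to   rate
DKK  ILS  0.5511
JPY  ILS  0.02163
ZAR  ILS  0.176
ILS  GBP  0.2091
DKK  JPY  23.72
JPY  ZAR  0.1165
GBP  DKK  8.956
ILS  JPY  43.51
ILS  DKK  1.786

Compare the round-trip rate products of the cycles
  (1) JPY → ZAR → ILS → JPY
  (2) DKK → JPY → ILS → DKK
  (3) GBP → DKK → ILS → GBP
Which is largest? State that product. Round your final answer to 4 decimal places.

1.0320

(1) 0.1165 × 0.176 × 43.51 = 0.89213
(2) 23.72 × 0.02163 × 1.786 = 0.91633
(3) 8.956 × 0.5511 × 0.2091 = 1.03204
Highest is cycle (3) at 1.0320 (>1, arbitrage).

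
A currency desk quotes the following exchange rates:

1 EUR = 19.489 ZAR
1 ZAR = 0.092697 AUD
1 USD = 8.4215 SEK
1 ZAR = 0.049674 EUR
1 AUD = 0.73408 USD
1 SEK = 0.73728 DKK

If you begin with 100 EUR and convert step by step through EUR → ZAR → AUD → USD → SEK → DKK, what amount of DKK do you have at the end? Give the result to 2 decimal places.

100 EUR × 19.489 = 1948.9 ZAR
1948.9 ZAR × 0.092697 = 180.6571833 AUD
180.6571833 AUD × 0.73408 = 132.616825116864 USD
132.616825116864 USD × 8.4215 = 1116.832592721670176 SEK
1116.832592721670176 SEK × 0.73728 = 823.41833396183298736128 DKK

823.42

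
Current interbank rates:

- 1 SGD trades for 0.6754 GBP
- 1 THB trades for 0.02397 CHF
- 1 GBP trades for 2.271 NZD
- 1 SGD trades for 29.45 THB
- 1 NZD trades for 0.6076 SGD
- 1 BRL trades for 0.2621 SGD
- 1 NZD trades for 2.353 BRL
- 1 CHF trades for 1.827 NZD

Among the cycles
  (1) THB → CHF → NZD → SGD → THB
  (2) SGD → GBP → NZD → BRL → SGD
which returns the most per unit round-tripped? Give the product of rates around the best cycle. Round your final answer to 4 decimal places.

0.9459

(1) 0.02397 × 1.827 × 0.6076 × 29.45 = 0.78363
(2) 0.6754 × 2.271 × 2.353 × 0.2621 = 0.94595
Highest is cycle (2) at 0.9459 (≤1, no arbitrage).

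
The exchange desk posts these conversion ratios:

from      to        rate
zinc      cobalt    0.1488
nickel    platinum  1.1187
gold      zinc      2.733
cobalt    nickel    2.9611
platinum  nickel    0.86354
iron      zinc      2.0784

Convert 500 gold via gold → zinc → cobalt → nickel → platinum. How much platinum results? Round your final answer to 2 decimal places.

500 gold × 2.733 = 1366.5 zinc
1366.5 zinc × 0.1488 = 203.3352 cobalt
203.3352 cobalt × 2.9611 = 602.09586072 nickel
602.09586072 nickel × 1.1187 = 673.564639387464 platinum

673.56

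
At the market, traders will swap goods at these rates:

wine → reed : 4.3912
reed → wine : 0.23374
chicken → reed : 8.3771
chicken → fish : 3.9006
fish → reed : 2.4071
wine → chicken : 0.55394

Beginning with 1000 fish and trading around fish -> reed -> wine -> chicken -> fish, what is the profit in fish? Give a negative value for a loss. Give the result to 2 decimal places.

1000 fish × 2.4071 = 2407.1 reed
2407.1 reed × 0.23374 = 562.635554 wine
562.635554 wine × 0.55394 = 311.66633878276 chicken
311.66633878276 chicken × 3.9006 = 1215.685721056033656 fish
Net change: 1215.685721056033656 − 1000 = 215.685721056033656 fish

215.69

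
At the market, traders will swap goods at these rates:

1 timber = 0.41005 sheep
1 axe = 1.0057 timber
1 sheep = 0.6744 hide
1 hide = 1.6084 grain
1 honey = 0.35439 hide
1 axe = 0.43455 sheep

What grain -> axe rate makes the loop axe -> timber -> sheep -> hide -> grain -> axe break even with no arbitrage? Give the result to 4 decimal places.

2.2355

Known legs of the cycle: 1.0057 × 0.41005 × 0.6744 × 1.6084 = 0.4473185334804336
For no arbitrage the full-cycle product must be 1, so the missing rate is 1 / 0.4473185334804336 ≈ 2.235543.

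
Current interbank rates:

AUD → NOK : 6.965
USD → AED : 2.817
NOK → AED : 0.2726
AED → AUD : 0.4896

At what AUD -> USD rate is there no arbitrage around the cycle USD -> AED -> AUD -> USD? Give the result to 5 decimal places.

Known legs of the cycle: 2.817 × 0.4896 = 1.3792032
For no arbitrage the full-cycle product must be 1, so the missing rate is 1 / 1.3792032 ≈ 0.7250563.

0.72506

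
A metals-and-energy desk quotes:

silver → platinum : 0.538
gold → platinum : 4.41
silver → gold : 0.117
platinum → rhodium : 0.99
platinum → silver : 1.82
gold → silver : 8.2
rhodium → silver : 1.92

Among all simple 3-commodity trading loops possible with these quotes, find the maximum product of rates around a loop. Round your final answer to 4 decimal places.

platinum→rhodium→silver→platinum: 0.99 × 1.92 × 0.538 = 1.02263
gold→platinum→silver→gold: 4.41 × 1.82 × 0.117 = 0.93907
Maximum is platinum→rhodium→silver→platinum at 1.0226; arbitrage exists.

1.0226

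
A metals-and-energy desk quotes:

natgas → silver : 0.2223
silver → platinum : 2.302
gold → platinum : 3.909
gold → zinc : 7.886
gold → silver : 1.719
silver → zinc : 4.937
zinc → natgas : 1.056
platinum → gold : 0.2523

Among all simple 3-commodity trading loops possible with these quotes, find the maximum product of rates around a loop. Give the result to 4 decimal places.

1.1590

silver→zinc→natgas→silver: 4.937 × 1.056 × 0.2223 = 1.15895
platinum→gold→silver→platinum: 0.2523 × 1.719 × 2.302 = 0.99839
Maximum is silver→zinc→natgas→silver at 1.1590; arbitrage exists.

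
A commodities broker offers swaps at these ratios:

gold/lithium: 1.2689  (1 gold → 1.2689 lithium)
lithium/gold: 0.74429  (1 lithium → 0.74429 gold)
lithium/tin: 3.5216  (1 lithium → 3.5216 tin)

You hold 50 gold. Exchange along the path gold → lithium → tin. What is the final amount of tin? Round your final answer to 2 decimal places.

50 gold × 1.2689 = 63.445 lithium
63.445 lithium × 3.5216 = 223.427912 tin

223.43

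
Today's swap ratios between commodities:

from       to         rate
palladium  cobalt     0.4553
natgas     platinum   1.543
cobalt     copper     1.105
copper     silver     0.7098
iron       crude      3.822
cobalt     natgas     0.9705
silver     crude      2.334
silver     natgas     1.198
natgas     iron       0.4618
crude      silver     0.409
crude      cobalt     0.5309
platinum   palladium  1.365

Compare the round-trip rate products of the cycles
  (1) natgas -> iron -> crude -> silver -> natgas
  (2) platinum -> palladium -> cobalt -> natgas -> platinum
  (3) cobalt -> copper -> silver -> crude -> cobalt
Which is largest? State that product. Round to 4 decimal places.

(1) 0.4618 × 3.822 × 0.409 × 1.198 = 0.86482
(2) 1.365 × 0.4553 × 0.9705 × 1.543 = 0.93066
(3) 1.105 × 0.7098 × 2.334 × 0.5309 = 0.97188
Highest is cycle (3) at 0.9719 (≤1, no arbitrage).

0.9719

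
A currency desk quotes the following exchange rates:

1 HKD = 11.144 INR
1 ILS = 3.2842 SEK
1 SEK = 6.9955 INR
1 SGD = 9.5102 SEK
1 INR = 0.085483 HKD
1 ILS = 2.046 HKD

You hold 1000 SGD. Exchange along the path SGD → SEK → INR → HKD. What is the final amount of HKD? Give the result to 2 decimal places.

1000 SGD × 9.5102 = 9510.2 SEK
9510.2 SEK × 6.9955 = 66528.6041 INR
66528.6041 INR × 0.085483 = 5687.0646642803 HKD

5687.06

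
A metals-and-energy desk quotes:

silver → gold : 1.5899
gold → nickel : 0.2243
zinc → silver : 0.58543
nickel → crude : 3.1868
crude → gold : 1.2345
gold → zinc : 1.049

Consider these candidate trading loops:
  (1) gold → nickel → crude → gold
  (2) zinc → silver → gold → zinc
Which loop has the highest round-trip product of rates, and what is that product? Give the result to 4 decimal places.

(1) 0.2243 × 3.1868 × 1.2345 = 0.88242
(2) 0.58543 × 1.5899 × 1.049 = 0.97638
Highest is cycle (2) at 0.9764 (≤1, no arbitrage).

0.9764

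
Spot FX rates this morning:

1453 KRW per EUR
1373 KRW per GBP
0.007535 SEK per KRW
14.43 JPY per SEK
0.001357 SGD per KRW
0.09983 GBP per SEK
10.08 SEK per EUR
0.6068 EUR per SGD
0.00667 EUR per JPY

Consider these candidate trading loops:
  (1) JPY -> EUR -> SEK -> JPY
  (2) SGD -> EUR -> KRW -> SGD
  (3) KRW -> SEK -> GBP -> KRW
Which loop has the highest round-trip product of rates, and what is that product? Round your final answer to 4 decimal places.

(1) 0.00667 × 10.08 × 14.43 = 0.97018
(2) 0.6068 × 1453 × 0.001357 = 1.19644
(3) 0.007535 × 0.09983 × 1373 = 1.03280
Highest is cycle (2) at 1.1964 (>1, arbitrage).

1.1964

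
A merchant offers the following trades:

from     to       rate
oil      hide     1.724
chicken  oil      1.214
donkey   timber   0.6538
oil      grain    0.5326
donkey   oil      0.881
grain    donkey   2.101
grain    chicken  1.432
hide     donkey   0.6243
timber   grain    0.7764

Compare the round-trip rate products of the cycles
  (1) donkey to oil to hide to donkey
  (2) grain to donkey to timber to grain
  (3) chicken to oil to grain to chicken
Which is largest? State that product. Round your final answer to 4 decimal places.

(1) 0.881 × 1.724 × 0.6243 = 0.94821
(2) 2.101 × 0.6538 × 0.7764 = 1.06649
(3) 1.214 × 0.5326 × 1.432 = 0.92590
Highest is cycle (2) at 1.0665 (>1, arbitrage).

1.0665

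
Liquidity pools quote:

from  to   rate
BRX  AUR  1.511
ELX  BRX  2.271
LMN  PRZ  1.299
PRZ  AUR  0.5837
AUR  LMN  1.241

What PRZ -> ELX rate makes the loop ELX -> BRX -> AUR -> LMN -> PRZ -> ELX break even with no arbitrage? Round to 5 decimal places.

0.18077

Known legs of the cycle: 2.271 × 1.511 × 1.241 × 1.299 = 5.531749829379
For no arbitrage the full-cycle product must be 1, so the missing rate is 1 / 5.531749829379 ≈ 0.1807746.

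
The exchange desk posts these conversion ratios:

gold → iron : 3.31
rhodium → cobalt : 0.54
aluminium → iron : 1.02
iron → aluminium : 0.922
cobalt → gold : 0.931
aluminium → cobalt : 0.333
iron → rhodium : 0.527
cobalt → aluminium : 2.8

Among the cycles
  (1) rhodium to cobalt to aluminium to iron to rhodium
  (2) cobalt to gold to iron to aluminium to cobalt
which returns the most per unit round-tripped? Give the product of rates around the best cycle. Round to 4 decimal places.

0.9461

(1) 0.54 × 2.8 × 1.02 × 0.527 = 0.81276
(2) 0.931 × 3.31 × 0.922 × 0.333 = 0.94613
Highest is cycle (2) at 0.9461 (≤1, no arbitrage).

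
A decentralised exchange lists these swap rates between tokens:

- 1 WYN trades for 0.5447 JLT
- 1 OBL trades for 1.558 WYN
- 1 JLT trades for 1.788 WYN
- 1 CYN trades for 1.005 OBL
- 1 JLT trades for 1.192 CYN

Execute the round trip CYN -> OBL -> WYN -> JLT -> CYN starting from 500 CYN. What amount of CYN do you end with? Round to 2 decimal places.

500 CYN × 1.005 = 502.5 OBL
502.5 OBL × 1.558 = 782.895 WYN
782.895 WYN × 0.5447 = 426.4429065 JLT
426.4429065 JLT × 1.192 = 508.319944548 CYN

508.32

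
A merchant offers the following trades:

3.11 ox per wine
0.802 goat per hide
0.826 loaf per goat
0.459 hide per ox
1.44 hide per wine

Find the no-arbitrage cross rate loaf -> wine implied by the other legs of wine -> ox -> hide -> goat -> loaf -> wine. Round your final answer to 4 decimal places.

1.0575

Known legs of the cycle: 3.11 × 0.459 × 0.802 × 0.826 = 0.94564360548
For no arbitrage the full-cycle product must be 1, so the missing rate is 1 / 0.94564360548 ≈ 1.057481.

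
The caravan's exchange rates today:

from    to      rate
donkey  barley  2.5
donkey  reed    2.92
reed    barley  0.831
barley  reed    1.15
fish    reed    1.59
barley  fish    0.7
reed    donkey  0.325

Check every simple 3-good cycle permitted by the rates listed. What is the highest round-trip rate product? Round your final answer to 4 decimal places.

0.9344

reed→donkey→barley→reed: 0.325 × 2.5 × 1.15 = 0.93438
reed→barley→fish→reed: 0.831 × 0.7 × 1.59 = 0.92490
Maximum is reed→donkey→barley→reed at 0.9344; no arbitrage — every cycle loses value.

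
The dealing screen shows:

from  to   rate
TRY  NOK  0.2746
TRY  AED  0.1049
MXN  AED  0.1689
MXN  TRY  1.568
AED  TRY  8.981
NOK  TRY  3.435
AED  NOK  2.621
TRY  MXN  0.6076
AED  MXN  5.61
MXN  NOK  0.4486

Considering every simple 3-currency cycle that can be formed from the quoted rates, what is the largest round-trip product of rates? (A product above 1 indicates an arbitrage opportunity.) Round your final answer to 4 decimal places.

0.9444

TRY→AED→NOK→TRY: 0.1049 × 2.621 × 3.435 = 0.94443
MXN→NOK→TRY→MXN: 0.4486 × 3.435 × 0.6076 = 0.93628
MXN→TRY→AED→MXN: 1.568 × 0.1049 × 5.61 = 0.92275
MXN→AED→TRY→MXN: 0.1689 × 8.981 × 0.6076 = 0.92166
Maximum is TRY→AED→NOK→TRY at 0.9444; no arbitrage — every cycle loses value.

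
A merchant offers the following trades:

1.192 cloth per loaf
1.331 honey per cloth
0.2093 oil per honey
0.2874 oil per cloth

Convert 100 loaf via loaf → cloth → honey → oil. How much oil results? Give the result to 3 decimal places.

33.207

100 loaf × 1.192 = 119.2 cloth
119.2 cloth × 1.331 = 158.6552 honey
158.6552 honey × 0.2093 = 33.20653336 oil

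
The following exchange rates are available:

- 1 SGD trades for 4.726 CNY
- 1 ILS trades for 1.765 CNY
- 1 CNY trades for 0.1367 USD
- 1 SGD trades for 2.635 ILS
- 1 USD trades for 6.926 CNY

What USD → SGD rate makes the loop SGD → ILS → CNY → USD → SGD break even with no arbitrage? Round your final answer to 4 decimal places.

1.5729

Known legs of the cycle: 2.635 × 1.765 × 0.1367 = 0.6357609425
For no arbitrage the full-cycle product must be 1, so the missing rate is 1 / 0.6357609425 ≈ 1.572918.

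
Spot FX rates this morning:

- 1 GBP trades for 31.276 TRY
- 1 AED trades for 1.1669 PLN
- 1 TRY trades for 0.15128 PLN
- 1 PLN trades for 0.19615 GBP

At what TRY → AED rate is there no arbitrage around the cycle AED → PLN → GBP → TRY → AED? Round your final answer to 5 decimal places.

Known legs of the cycle: 1.1669 × 0.19615 × 31.276 = 7.15868341706
For no arbitrage the full-cycle product must be 1, so the missing rate is 1 / 7.15868341706 ≈ 0.1396905.

0.13969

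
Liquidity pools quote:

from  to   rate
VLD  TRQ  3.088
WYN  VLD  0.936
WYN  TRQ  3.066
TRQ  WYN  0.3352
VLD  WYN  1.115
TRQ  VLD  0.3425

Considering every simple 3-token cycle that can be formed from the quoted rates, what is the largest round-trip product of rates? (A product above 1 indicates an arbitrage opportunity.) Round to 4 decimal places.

1.1709

VLD→WYN→TRQ→VLD: 1.115 × 3.066 × 0.3425 = 1.17087
VLD→TRQ→WYN→VLD: 3.088 × 0.3352 × 0.936 = 0.96885
Maximum is VLD→WYN→TRQ→VLD at 1.1709; arbitrage exists.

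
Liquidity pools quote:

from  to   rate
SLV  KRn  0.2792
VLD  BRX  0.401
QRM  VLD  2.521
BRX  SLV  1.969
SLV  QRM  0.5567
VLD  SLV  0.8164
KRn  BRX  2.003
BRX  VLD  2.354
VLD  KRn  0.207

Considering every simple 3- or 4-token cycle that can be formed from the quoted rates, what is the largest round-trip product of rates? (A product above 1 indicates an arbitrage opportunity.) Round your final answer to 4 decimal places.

QRM→VLD→SLV→QRM: 2.521 × 0.8164 × 0.5567 = 1.14577
QRM→VLD→BRX→SLV→QRM: 2.521 × 0.401 × 1.969 × 0.5567 = 1.10811
SLV→KRn→BRX→SLV: 0.2792 × 2.003 × 1.969 = 1.10114
SLV→KRn→BRX→VLD→SLV: 0.2792 × 2.003 × 2.354 × 0.8164 = 1.07475
VLD→KRn→BRX→VLD: 0.207 × 2.003 × 2.354 = 0.97602
Maximum is QRM→VLD→SLV→QRM at 1.1458; arbitrage exists.

1.1458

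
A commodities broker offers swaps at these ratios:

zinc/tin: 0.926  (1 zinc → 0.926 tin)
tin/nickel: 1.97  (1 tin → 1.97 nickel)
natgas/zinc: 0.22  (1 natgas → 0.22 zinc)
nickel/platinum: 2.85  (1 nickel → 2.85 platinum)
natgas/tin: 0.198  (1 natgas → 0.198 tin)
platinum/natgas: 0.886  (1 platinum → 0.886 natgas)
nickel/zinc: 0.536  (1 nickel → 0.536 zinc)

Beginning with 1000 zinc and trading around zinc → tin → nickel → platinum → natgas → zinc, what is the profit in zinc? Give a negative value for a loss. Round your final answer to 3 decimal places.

13.394

1000 zinc × 0.926 = 926 tin
926 tin × 1.97 = 1824.22 nickel
1824.22 nickel × 2.85 = 5199.027 platinum
5199.027 platinum × 0.886 = 4606.337922 natgas
4606.337922 natgas × 0.22 = 1013.39434284 zinc
Net change: 1013.39434284 − 1000 = 13.39434284 zinc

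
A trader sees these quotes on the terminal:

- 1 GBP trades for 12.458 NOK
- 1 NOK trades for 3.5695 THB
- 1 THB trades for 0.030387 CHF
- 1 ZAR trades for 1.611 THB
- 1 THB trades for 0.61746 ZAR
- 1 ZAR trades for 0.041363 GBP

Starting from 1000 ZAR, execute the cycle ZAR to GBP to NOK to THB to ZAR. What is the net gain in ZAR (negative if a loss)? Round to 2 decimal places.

1000 ZAR × 0.041363 = 41.363 GBP
41.363 GBP × 12.458 = 515.300254 NOK
515.300254 NOK × 3.5695 = 1839.364256653 THB
1839.364256653 THB × 0.61746 = 1135.73385391296138 ZAR
Net change: 1135.73385391296138 − 1000 = 135.73385391296138 ZAR

135.73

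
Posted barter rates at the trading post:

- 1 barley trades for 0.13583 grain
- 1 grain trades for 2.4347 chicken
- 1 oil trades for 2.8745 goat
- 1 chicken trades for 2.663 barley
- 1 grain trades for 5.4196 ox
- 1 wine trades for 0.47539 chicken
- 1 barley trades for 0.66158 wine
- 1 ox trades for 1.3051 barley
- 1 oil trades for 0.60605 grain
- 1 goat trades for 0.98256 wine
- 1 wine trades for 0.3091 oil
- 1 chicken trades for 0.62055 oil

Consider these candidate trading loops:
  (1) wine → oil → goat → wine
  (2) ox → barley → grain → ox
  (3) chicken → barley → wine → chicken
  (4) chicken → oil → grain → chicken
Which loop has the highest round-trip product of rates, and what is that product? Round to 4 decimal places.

0.9607

(1) 0.3091 × 2.8745 × 0.98256 = 0.87301
(2) 1.3051 × 0.13583 × 5.4196 = 0.96074
(3) 2.663 × 0.66158 × 0.47539 = 0.83754
(4) 0.62055 × 0.60605 × 2.4347 = 0.91565
Highest is cycle (2) at 0.9607 (≤1, no arbitrage).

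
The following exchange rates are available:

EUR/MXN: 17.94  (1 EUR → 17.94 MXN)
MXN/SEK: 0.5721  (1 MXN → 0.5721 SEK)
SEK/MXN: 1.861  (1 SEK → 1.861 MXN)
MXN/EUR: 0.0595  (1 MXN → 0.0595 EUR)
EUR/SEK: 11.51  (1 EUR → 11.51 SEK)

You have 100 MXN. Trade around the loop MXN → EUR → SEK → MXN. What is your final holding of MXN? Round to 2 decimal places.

100 MXN × 0.0595 = 5.95 EUR
5.95 EUR × 11.51 = 68.4845 SEK
68.4845 SEK × 1.861 = 127.4496545 MXN

127.45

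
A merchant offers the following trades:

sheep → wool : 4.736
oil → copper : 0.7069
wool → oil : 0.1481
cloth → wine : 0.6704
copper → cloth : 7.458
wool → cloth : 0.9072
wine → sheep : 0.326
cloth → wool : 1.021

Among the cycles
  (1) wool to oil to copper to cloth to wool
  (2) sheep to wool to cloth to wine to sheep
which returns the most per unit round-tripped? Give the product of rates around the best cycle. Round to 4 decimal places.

0.9390

(1) 0.1481 × 0.7069 × 7.458 × 1.021 = 0.79719
(2) 4.736 × 0.9072 × 0.6704 × 0.326 = 0.93900
Highest is cycle (2) at 0.9390 (≤1, no arbitrage).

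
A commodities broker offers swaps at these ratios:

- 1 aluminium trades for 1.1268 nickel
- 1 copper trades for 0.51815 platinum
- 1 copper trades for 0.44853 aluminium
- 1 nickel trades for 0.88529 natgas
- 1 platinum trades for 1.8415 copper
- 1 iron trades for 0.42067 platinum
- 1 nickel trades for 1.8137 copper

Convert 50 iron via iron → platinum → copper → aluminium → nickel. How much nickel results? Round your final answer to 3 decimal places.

50 iron × 0.42067 = 21.0335 platinum
21.0335 platinum × 1.8415 = 38.73319025 copper
38.73319025 copper × 0.44853 = 17.3729978228325 aluminium
17.3729978228325 aluminium × 1.1268 = 19.575893946767661 nickel

19.576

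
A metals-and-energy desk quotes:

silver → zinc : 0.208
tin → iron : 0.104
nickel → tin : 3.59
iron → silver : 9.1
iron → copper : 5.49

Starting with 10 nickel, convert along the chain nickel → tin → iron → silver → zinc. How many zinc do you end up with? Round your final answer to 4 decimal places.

7.0670

10 nickel × 3.59 = 35.9 tin
35.9 tin × 0.104 = 3.7336 iron
3.7336 iron × 9.1 = 33.97576 silver
33.97576 silver × 0.208 = 7.06695808 zinc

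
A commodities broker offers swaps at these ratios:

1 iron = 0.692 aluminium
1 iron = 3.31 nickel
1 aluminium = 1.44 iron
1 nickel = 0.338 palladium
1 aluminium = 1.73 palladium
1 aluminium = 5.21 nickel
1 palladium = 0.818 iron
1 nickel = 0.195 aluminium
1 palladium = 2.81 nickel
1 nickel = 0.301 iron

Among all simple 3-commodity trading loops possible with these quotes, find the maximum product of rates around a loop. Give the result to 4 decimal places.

1.0852

iron→aluminium→nickel→iron: 0.692 × 5.21 × 0.301 = 1.08520
iron→aluminium→palladium→iron: 0.692 × 1.73 × 0.818 = 0.97928
nickel→aluminium→palladium→nickel: 0.195 × 1.73 × 2.81 = 0.94795
iron→nickel→aluminium→iron: 3.31 × 0.195 × 1.44 = 0.92945
iron→nickel→palladium→iron: 3.31 × 0.338 × 0.818 = 0.91516
Maximum is iron→aluminium→nickel→iron at 1.0852; arbitrage exists.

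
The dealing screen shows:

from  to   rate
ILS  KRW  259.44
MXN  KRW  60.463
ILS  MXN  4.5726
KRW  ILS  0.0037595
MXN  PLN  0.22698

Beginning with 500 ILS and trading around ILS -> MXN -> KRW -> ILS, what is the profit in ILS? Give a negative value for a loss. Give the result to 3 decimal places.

500 ILS × 4.5726 = 2286.3 MXN
2286.3 MXN × 60.463 = 138236.5569 KRW
138236.5569 KRW × 0.0037595 = 519.70033566555 ILS
Net change: 519.70033566555 − 500 = 19.70033566555 ILS

19.700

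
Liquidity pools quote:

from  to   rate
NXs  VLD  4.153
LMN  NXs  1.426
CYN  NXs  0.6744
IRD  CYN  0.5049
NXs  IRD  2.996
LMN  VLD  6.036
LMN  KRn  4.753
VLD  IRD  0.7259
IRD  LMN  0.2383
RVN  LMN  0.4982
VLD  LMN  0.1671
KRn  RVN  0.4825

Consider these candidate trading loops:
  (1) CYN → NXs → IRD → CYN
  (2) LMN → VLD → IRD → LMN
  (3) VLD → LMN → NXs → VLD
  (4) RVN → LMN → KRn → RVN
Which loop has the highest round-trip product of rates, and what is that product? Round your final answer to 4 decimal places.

1.1425

(1) 0.6744 × 2.996 × 0.5049 = 1.02015
(2) 6.036 × 0.7259 × 0.2383 = 1.04412
(3) 0.1671 × 1.426 × 4.153 = 0.98960
(4) 0.4982 × 4.753 × 0.4825 = 1.14253
Highest is cycle (4) at 1.1425 (>1, arbitrage).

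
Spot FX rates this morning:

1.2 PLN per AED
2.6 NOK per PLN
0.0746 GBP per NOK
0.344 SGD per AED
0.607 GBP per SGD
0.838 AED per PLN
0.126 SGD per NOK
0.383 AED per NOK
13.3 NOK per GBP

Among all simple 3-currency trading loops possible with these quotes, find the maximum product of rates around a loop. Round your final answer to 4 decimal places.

1.1950

AED→PLN→NOK→AED: 1.2 × 2.6 × 0.383 = 1.19496
SGD→GBP→NOK→SGD: 0.607 × 13.3 × 0.126 = 1.01721
Maximum is AED→PLN→NOK→AED at 1.1950; arbitrage exists.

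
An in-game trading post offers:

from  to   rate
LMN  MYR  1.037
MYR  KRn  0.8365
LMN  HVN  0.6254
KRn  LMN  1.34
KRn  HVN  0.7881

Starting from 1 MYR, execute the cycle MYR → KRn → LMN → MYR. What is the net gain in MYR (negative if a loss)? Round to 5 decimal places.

1 MYR × 0.8365 = 0.8365 KRn
0.8365 KRn × 1.34 = 1.12091 LMN
1.12091 LMN × 1.037 = 1.16238367 MYR
Net change: 1.16238367 − 1 = 0.16238367 MYR

0.16238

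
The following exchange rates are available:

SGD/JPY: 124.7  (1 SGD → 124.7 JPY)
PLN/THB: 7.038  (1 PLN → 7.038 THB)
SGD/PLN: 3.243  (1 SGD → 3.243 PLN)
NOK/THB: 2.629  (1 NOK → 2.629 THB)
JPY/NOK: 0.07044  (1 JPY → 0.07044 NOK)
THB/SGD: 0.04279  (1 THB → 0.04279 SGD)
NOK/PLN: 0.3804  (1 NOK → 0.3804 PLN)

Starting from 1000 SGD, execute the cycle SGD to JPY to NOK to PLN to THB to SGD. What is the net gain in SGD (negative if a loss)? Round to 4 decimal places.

1000 SGD × 124.7 = 124700 JPY
124700 JPY × 0.07044 = 8783.868 NOK
8783.868 NOK × 0.3804 = 3341.3833872 PLN
3341.3833872 PLN × 7.038 = 23516.6562791136 THB
23516.6562791136 THB × 0.04279 = 1006.277722183270944 SGD
Net change: 1006.277722183270944 − 1000 = 6.277722183270944 SGD

6.2777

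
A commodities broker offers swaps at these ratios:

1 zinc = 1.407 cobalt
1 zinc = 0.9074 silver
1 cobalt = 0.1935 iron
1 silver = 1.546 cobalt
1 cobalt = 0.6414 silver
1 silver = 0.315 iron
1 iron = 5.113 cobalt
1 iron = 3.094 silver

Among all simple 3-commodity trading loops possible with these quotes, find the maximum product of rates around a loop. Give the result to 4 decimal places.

silver→iron→cobalt→silver: 0.315 × 5.113 × 0.6414 = 1.03304
silver→cobalt→iron→silver: 1.546 × 0.1935 × 3.094 = 0.92557
Maximum is silver→iron→cobalt→silver at 1.0330; arbitrage exists.

1.0330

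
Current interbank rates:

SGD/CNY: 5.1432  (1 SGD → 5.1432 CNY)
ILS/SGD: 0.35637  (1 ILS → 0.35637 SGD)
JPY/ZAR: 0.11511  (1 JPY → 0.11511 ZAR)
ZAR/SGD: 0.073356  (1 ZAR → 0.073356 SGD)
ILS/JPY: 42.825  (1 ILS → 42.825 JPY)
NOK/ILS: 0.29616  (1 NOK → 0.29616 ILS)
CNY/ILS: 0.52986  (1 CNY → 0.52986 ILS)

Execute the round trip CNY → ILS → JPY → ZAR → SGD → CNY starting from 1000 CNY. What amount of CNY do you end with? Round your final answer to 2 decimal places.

1000 CNY × 0.52986 = 529.86 ILS
529.86 ILS × 42.825 = 22691.2545 JPY
22691.2545 JPY × 0.11511 = 2611.990305495 ZAR
2611.990305495 ZAR × 0.073356 = 191.60516084989122 SGD
191.60516084989122 SGD × 5.1432 = 985.463663283160522704 CNY

985.46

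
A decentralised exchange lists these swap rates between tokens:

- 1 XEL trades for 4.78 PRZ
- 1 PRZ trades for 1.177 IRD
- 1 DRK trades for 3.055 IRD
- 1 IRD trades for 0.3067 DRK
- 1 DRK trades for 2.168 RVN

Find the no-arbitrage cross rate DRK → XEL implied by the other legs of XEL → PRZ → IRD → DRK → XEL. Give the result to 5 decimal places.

0.57954

Known legs of the cycle: 4.78 × 1.177 × 0.3067 = 1.725512602
For no arbitrage the full-cycle product must be 1, so the missing rate is 1 / 1.725512602 ≈ 0.5795379.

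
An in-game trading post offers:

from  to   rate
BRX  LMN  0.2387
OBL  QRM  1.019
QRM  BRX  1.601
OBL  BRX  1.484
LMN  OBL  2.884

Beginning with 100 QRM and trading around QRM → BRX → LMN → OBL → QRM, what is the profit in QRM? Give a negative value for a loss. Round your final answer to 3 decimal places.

100 QRM × 1.601 = 160.1 BRX
160.1 BRX × 0.2387 = 38.21587 LMN
38.21587 LMN × 2.884 = 110.21456908 OBL
110.21456908 OBL × 1.019 = 112.30864589252 QRM
Net change: 112.30864589252 − 100 = 12.30864589252 QRM

12.309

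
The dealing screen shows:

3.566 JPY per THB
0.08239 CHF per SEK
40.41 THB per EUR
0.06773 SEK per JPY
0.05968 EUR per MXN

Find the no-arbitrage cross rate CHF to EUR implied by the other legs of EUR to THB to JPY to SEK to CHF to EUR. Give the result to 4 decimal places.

1.2436

Known legs of the cycle: 40.41 × 3.566 × 0.06773 × 0.08239 = 0.804129079635882
For no arbitrage the full-cycle product must be 1, so the missing rate is 1 / 0.804129079635882 ≈ 1.243581.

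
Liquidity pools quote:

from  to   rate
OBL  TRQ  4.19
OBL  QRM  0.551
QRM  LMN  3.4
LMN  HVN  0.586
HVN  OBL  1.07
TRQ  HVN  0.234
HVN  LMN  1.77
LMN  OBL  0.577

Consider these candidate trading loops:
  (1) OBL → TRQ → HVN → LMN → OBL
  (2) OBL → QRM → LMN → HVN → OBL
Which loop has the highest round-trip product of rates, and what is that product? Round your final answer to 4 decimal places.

(1) 4.19 × 0.234 × 1.77 × 0.577 = 1.00133
(2) 0.551 × 3.4 × 0.586 × 1.07 = 1.17466
Highest is cycle (2) at 1.1747 (>1, arbitrage).

1.1747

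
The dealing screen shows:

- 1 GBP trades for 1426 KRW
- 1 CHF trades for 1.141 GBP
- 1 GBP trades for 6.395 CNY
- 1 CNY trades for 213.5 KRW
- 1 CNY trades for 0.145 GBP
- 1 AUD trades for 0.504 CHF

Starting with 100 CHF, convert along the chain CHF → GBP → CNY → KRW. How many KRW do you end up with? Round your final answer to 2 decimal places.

100 CHF × 1.141 = 114.1 GBP
114.1 GBP × 6.395 = 729.6695 CNY
729.6695 CNY × 213.5 = 155784.43825 KRW

155784.44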